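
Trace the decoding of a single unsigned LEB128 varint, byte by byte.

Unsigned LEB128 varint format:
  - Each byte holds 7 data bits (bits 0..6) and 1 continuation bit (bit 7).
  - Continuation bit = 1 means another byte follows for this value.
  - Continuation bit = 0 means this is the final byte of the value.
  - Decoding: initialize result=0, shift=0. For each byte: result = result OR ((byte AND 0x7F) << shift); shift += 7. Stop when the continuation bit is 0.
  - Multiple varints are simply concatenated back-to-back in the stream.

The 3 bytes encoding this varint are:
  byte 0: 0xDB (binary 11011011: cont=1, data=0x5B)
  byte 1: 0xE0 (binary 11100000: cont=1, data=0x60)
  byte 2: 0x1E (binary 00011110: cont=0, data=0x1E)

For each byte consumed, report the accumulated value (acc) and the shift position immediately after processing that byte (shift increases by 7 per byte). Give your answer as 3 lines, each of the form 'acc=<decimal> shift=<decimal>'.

Answer: acc=91 shift=7
acc=12379 shift=14
acc=503899 shift=21

Derivation:
byte 0=0xDB: payload=0x5B=91, contrib = 91<<0 = 91; acc -> 91, shift -> 7
byte 1=0xE0: payload=0x60=96, contrib = 96<<7 = 12288; acc -> 12379, shift -> 14
byte 2=0x1E: payload=0x1E=30, contrib = 30<<14 = 491520; acc -> 503899, shift -> 21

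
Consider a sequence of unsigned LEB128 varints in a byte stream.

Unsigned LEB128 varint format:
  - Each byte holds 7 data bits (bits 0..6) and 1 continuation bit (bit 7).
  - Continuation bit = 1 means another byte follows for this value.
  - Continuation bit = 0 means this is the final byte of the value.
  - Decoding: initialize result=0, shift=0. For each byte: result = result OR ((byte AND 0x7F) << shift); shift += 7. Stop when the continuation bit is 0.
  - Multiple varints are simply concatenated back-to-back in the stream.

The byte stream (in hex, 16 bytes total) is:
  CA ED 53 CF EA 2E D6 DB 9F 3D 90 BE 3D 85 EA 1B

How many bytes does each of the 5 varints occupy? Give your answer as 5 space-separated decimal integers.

Answer: 3 3 4 3 3

Derivation:
  byte[0]=0xCA cont=1 payload=0x4A=74: acc |= 74<<0 -> acc=74 shift=7
  byte[1]=0xED cont=1 payload=0x6D=109: acc |= 109<<7 -> acc=14026 shift=14
  byte[2]=0x53 cont=0 payload=0x53=83: acc |= 83<<14 -> acc=1373898 shift=21 [end]
Varint 1: bytes[0:3] = CA ED 53 -> value 1373898 (3 byte(s))
  byte[3]=0xCF cont=1 payload=0x4F=79: acc |= 79<<0 -> acc=79 shift=7
  byte[4]=0xEA cont=1 payload=0x6A=106: acc |= 106<<7 -> acc=13647 shift=14
  byte[5]=0x2E cont=0 payload=0x2E=46: acc |= 46<<14 -> acc=767311 shift=21 [end]
Varint 2: bytes[3:6] = CF EA 2E -> value 767311 (3 byte(s))
  byte[6]=0xD6 cont=1 payload=0x56=86: acc |= 86<<0 -> acc=86 shift=7
  byte[7]=0xDB cont=1 payload=0x5B=91: acc |= 91<<7 -> acc=11734 shift=14
  byte[8]=0x9F cont=1 payload=0x1F=31: acc |= 31<<14 -> acc=519638 shift=21
  byte[9]=0x3D cont=0 payload=0x3D=61: acc |= 61<<21 -> acc=128445910 shift=28 [end]
Varint 3: bytes[6:10] = D6 DB 9F 3D -> value 128445910 (4 byte(s))
  byte[10]=0x90 cont=1 payload=0x10=16: acc |= 16<<0 -> acc=16 shift=7
  byte[11]=0xBE cont=1 payload=0x3E=62: acc |= 62<<7 -> acc=7952 shift=14
  byte[12]=0x3D cont=0 payload=0x3D=61: acc |= 61<<14 -> acc=1007376 shift=21 [end]
Varint 4: bytes[10:13] = 90 BE 3D -> value 1007376 (3 byte(s))
  byte[13]=0x85 cont=1 payload=0x05=5: acc |= 5<<0 -> acc=5 shift=7
  byte[14]=0xEA cont=1 payload=0x6A=106: acc |= 106<<7 -> acc=13573 shift=14
  byte[15]=0x1B cont=0 payload=0x1B=27: acc |= 27<<14 -> acc=455941 shift=21 [end]
Varint 5: bytes[13:16] = 85 EA 1B -> value 455941 (3 byte(s))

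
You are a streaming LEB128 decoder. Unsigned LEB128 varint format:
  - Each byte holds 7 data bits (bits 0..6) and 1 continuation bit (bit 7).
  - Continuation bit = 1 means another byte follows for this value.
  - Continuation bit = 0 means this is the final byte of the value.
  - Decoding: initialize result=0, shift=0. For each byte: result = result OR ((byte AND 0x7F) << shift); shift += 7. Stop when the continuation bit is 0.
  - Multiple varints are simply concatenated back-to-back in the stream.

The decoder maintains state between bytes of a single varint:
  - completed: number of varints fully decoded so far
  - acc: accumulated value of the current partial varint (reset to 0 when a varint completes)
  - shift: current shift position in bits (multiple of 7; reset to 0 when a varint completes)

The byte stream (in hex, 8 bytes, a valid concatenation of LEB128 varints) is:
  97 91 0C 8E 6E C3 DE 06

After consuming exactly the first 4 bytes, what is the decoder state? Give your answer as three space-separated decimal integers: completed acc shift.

Answer: 1 14 7

Derivation:
byte[0]=0x97 cont=1 payload=0x17: acc |= 23<<0 -> completed=0 acc=23 shift=7
byte[1]=0x91 cont=1 payload=0x11: acc |= 17<<7 -> completed=0 acc=2199 shift=14
byte[2]=0x0C cont=0 payload=0x0C: varint #1 complete (value=198807); reset -> completed=1 acc=0 shift=0
byte[3]=0x8E cont=1 payload=0x0E: acc |= 14<<0 -> completed=1 acc=14 shift=7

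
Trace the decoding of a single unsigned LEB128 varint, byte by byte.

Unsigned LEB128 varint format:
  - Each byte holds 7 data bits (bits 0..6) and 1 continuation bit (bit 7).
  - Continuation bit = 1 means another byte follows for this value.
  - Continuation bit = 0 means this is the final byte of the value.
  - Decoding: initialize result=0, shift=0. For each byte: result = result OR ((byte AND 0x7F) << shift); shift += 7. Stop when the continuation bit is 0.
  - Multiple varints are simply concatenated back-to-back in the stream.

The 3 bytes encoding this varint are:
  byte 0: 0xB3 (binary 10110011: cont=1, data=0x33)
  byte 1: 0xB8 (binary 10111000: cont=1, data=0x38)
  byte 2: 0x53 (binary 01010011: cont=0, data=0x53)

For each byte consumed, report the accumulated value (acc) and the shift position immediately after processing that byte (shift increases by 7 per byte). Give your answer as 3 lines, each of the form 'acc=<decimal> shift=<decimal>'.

Answer: acc=51 shift=7
acc=7219 shift=14
acc=1367091 shift=21

Derivation:
byte 0=0xB3: payload=0x33=51, contrib = 51<<0 = 51; acc -> 51, shift -> 7
byte 1=0xB8: payload=0x38=56, contrib = 56<<7 = 7168; acc -> 7219, shift -> 14
byte 2=0x53: payload=0x53=83, contrib = 83<<14 = 1359872; acc -> 1367091, shift -> 21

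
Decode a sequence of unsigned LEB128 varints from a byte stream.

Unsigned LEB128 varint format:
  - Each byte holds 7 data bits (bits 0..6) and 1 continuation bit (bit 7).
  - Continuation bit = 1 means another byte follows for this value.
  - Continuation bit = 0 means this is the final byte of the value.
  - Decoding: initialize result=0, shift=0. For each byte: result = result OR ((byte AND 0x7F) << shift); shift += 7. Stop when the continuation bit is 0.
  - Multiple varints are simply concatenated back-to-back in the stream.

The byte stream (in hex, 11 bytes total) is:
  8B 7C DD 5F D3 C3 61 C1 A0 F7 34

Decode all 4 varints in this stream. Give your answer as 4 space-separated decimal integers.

Answer: 15883 12253 1597907 111005761

Derivation:
  byte[0]=0x8B cont=1 payload=0x0B=11: acc |= 11<<0 -> acc=11 shift=7
  byte[1]=0x7C cont=0 payload=0x7C=124: acc |= 124<<7 -> acc=15883 shift=14 [end]
Varint 1: bytes[0:2] = 8B 7C -> value 15883 (2 byte(s))
  byte[2]=0xDD cont=1 payload=0x5D=93: acc |= 93<<0 -> acc=93 shift=7
  byte[3]=0x5F cont=0 payload=0x5F=95: acc |= 95<<7 -> acc=12253 shift=14 [end]
Varint 2: bytes[2:4] = DD 5F -> value 12253 (2 byte(s))
  byte[4]=0xD3 cont=1 payload=0x53=83: acc |= 83<<0 -> acc=83 shift=7
  byte[5]=0xC3 cont=1 payload=0x43=67: acc |= 67<<7 -> acc=8659 shift=14
  byte[6]=0x61 cont=0 payload=0x61=97: acc |= 97<<14 -> acc=1597907 shift=21 [end]
Varint 3: bytes[4:7] = D3 C3 61 -> value 1597907 (3 byte(s))
  byte[7]=0xC1 cont=1 payload=0x41=65: acc |= 65<<0 -> acc=65 shift=7
  byte[8]=0xA0 cont=1 payload=0x20=32: acc |= 32<<7 -> acc=4161 shift=14
  byte[9]=0xF7 cont=1 payload=0x77=119: acc |= 119<<14 -> acc=1953857 shift=21
  byte[10]=0x34 cont=0 payload=0x34=52: acc |= 52<<21 -> acc=111005761 shift=28 [end]
Varint 4: bytes[7:11] = C1 A0 F7 34 -> value 111005761 (4 byte(s))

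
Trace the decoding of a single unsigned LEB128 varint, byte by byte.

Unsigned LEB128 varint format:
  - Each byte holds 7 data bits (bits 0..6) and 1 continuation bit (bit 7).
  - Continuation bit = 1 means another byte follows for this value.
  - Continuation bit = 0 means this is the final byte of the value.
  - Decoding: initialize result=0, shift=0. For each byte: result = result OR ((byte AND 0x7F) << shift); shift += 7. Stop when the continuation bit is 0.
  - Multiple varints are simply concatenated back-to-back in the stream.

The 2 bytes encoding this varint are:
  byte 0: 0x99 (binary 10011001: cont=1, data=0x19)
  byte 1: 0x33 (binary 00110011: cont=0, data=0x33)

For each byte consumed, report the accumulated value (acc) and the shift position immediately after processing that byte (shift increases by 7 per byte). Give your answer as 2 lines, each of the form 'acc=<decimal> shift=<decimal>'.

byte 0=0x99: payload=0x19=25, contrib = 25<<0 = 25; acc -> 25, shift -> 7
byte 1=0x33: payload=0x33=51, contrib = 51<<7 = 6528; acc -> 6553, shift -> 14

Answer: acc=25 shift=7
acc=6553 shift=14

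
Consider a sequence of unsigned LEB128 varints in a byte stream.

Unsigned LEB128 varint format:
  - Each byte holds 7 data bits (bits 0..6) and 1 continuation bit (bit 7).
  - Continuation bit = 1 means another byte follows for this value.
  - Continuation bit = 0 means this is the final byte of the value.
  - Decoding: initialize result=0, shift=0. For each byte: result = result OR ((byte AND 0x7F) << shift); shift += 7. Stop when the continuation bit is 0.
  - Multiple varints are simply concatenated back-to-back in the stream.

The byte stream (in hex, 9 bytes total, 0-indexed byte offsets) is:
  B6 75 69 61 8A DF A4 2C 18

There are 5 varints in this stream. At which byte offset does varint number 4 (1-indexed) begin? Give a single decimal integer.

  byte[0]=0xB6 cont=1 payload=0x36=54: acc |= 54<<0 -> acc=54 shift=7
  byte[1]=0x75 cont=0 payload=0x75=117: acc |= 117<<7 -> acc=15030 shift=14 [end]
Varint 1: bytes[0:2] = B6 75 -> value 15030 (2 byte(s))
  byte[2]=0x69 cont=0 payload=0x69=105: acc |= 105<<0 -> acc=105 shift=7 [end]
Varint 2: bytes[2:3] = 69 -> value 105 (1 byte(s))
  byte[3]=0x61 cont=0 payload=0x61=97: acc |= 97<<0 -> acc=97 shift=7 [end]
Varint 3: bytes[3:4] = 61 -> value 97 (1 byte(s))
  byte[4]=0x8A cont=1 payload=0x0A=10: acc |= 10<<0 -> acc=10 shift=7
  byte[5]=0xDF cont=1 payload=0x5F=95: acc |= 95<<7 -> acc=12170 shift=14
  byte[6]=0xA4 cont=1 payload=0x24=36: acc |= 36<<14 -> acc=601994 shift=21
  byte[7]=0x2C cont=0 payload=0x2C=44: acc |= 44<<21 -> acc=92876682 shift=28 [end]
Varint 4: bytes[4:8] = 8A DF A4 2C -> value 92876682 (4 byte(s))
  byte[8]=0x18 cont=0 payload=0x18=24: acc |= 24<<0 -> acc=24 shift=7 [end]
Varint 5: bytes[8:9] = 18 -> value 24 (1 byte(s))

Answer: 4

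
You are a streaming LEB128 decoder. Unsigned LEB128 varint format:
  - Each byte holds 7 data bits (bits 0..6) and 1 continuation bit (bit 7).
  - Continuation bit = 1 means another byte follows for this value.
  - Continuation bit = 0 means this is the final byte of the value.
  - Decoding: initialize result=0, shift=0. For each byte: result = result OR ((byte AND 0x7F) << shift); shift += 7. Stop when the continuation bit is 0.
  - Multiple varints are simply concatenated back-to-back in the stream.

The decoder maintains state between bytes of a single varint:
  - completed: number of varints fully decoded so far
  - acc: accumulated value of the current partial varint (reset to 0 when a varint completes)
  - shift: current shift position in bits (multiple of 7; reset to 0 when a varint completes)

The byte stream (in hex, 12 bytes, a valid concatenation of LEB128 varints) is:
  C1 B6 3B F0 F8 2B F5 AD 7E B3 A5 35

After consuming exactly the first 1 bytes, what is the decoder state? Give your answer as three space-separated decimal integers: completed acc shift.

Answer: 0 65 7

Derivation:
byte[0]=0xC1 cont=1 payload=0x41: acc |= 65<<0 -> completed=0 acc=65 shift=7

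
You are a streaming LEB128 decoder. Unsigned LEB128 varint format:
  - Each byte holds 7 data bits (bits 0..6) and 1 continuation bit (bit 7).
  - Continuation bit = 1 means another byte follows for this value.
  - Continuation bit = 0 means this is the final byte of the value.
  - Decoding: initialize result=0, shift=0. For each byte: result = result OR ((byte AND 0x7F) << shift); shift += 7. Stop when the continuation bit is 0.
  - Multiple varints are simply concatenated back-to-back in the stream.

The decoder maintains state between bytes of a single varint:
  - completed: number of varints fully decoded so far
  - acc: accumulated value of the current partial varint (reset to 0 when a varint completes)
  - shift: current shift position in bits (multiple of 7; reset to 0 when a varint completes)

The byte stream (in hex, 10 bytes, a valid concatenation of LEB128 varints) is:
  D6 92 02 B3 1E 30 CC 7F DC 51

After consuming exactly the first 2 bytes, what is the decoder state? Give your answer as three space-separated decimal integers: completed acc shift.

byte[0]=0xD6 cont=1 payload=0x56: acc |= 86<<0 -> completed=0 acc=86 shift=7
byte[1]=0x92 cont=1 payload=0x12: acc |= 18<<7 -> completed=0 acc=2390 shift=14

Answer: 0 2390 14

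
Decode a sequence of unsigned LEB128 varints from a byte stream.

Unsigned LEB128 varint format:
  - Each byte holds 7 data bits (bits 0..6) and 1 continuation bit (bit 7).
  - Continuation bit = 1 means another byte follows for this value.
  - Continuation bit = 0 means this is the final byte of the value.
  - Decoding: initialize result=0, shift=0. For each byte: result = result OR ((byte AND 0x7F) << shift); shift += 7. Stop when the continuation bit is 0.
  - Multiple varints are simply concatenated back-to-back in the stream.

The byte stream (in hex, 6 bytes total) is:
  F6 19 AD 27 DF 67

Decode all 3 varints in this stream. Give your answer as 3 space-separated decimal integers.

  byte[0]=0xF6 cont=1 payload=0x76=118: acc |= 118<<0 -> acc=118 shift=7
  byte[1]=0x19 cont=0 payload=0x19=25: acc |= 25<<7 -> acc=3318 shift=14 [end]
Varint 1: bytes[0:2] = F6 19 -> value 3318 (2 byte(s))
  byte[2]=0xAD cont=1 payload=0x2D=45: acc |= 45<<0 -> acc=45 shift=7
  byte[3]=0x27 cont=0 payload=0x27=39: acc |= 39<<7 -> acc=5037 shift=14 [end]
Varint 2: bytes[2:4] = AD 27 -> value 5037 (2 byte(s))
  byte[4]=0xDF cont=1 payload=0x5F=95: acc |= 95<<0 -> acc=95 shift=7
  byte[5]=0x67 cont=0 payload=0x67=103: acc |= 103<<7 -> acc=13279 shift=14 [end]
Varint 3: bytes[4:6] = DF 67 -> value 13279 (2 byte(s))

Answer: 3318 5037 13279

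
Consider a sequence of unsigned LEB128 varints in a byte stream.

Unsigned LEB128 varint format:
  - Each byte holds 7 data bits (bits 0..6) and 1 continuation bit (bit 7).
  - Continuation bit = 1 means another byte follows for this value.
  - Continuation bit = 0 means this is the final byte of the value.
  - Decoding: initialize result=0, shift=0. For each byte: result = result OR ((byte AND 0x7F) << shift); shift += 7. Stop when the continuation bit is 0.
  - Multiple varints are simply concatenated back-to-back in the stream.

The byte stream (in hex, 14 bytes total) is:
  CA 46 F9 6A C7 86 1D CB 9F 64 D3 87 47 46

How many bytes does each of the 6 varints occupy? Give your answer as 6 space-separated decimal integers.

Answer: 2 2 3 3 3 1

Derivation:
  byte[0]=0xCA cont=1 payload=0x4A=74: acc |= 74<<0 -> acc=74 shift=7
  byte[1]=0x46 cont=0 payload=0x46=70: acc |= 70<<7 -> acc=9034 shift=14 [end]
Varint 1: bytes[0:2] = CA 46 -> value 9034 (2 byte(s))
  byte[2]=0xF9 cont=1 payload=0x79=121: acc |= 121<<0 -> acc=121 shift=7
  byte[3]=0x6A cont=0 payload=0x6A=106: acc |= 106<<7 -> acc=13689 shift=14 [end]
Varint 2: bytes[2:4] = F9 6A -> value 13689 (2 byte(s))
  byte[4]=0xC7 cont=1 payload=0x47=71: acc |= 71<<0 -> acc=71 shift=7
  byte[5]=0x86 cont=1 payload=0x06=6: acc |= 6<<7 -> acc=839 shift=14
  byte[6]=0x1D cont=0 payload=0x1D=29: acc |= 29<<14 -> acc=475975 shift=21 [end]
Varint 3: bytes[4:7] = C7 86 1D -> value 475975 (3 byte(s))
  byte[7]=0xCB cont=1 payload=0x4B=75: acc |= 75<<0 -> acc=75 shift=7
  byte[8]=0x9F cont=1 payload=0x1F=31: acc |= 31<<7 -> acc=4043 shift=14
  byte[9]=0x64 cont=0 payload=0x64=100: acc |= 100<<14 -> acc=1642443 shift=21 [end]
Varint 4: bytes[7:10] = CB 9F 64 -> value 1642443 (3 byte(s))
  byte[10]=0xD3 cont=1 payload=0x53=83: acc |= 83<<0 -> acc=83 shift=7
  byte[11]=0x87 cont=1 payload=0x07=7: acc |= 7<<7 -> acc=979 shift=14
  byte[12]=0x47 cont=0 payload=0x47=71: acc |= 71<<14 -> acc=1164243 shift=21 [end]
Varint 5: bytes[10:13] = D3 87 47 -> value 1164243 (3 byte(s))
  byte[13]=0x46 cont=0 payload=0x46=70: acc |= 70<<0 -> acc=70 shift=7 [end]
Varint 6: bytes[13:14] = 46 -> value 70 (1 byte(s))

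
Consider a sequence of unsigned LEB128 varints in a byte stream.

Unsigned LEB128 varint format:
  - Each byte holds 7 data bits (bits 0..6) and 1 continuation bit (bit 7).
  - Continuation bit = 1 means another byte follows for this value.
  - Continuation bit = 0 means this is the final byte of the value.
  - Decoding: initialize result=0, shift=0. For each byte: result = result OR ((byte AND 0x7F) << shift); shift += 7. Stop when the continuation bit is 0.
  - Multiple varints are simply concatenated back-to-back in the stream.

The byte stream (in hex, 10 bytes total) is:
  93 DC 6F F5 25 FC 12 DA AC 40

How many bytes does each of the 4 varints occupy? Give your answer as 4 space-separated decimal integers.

  byte[0]=0x93 cont=1 payload=0x13=19: acc |= 19<<0 -> acc=19 shift=7
  byte[1]=0xDC cont=1 payload=0x5C=92: acc |= 92<<7 -> acc=11795 shift=14
  byte[2]=0x6F cont=0 payload=0x6F=111: acc |= 111<<14 -> acc=1830419 shift=21 [end]
Varint 1: bytes[0:3] = 93 DC 6F -> value 1830419 (3 byte(s))
  byte[3]=0xF5 cont=1 payload=0x75=117: acc |= 117<<0 -> acc=117 shift=7
  byte[4]=0x25 cont=0 payload=0x25=37: acc |= 37<<7 -> acc=4853 shift=14 [end]
Varint 2: bytes[3:5] = F5 25 -> value 4853 (2 byte(s))
  byte[5]=0xFC cont=1 payload=0x7C=124: acc |= 124<<0 -> acc=124 shift=7
  byte[6]=0x12 cont=0 payload=0x12=18: acc |= 18<<7 -> acc=2428 shift=14 [end]
Varint 3: bytes[5:7] = FC 12 -> value 2428 (2 byte(s))
  byte[7]=0xDA cont=1 payload=0x5A=90: acc |= 90<<0 -> acc=90 shift=7
  byte[8]=0xAC cont=1 payload=0x2C=44: acc |= 44<<7 -> acc=5722 shift=14
  byte[9]=0x40 cont=0 payload=0x40=64: acc |= 64<<14 -> acc=1054298 shift=21 [end]
Varint 4: bytes[7:10] = DA AC 40 -> value 1054298 (3 byte(s))

Answer: 3 2 2 3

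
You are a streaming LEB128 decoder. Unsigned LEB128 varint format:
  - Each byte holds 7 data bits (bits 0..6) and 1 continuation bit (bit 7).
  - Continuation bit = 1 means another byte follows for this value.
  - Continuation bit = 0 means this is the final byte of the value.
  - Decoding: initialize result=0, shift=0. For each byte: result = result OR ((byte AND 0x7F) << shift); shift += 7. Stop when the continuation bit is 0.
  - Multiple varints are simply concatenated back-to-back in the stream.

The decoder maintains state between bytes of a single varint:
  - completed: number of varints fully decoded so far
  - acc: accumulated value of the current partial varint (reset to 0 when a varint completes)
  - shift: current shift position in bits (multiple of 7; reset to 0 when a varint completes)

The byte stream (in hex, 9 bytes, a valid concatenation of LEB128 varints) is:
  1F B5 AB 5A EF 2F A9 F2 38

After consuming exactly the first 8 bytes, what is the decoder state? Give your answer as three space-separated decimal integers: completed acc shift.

Answer: 3 14633 14

Derivation:
byte[0]=0x1F cont=0 payload=0x1F: varint #1 complete (value=31); reset -> completed=1 acc=0 shift=0
byte[1]=0xB5 cont=1 payload=0x35: acc |= 53<<0 -> completed=1 acc=53 shift=7
byte[2]=0xAB cont=1 payload=0x2B: acc |= 43<<7 -> completed=1 acc=5557 shift=14
byte[3]=0x5A cont=0 payload=0x5A: varint #2 complete (value=1480117); reset -> completed=2 acc=0 shift=0
byte[4]=0xEF cont=1 payload=0x6F: acc |= 111<<0 -> completed=2 acc=111 shift=7
byte[5]=0x2F cont=0 payload=0x2F: varint #3 complete (value=6127); reset -> completed=3 acc=0 shift=0
byte[6]=0xA9 cont=1 payload=0x29: acc |= 41<<0 -> completed=3 acc=41 shift=7
byte[7]=0xF2 cont=1 payload=0x72: acc |= 114<<7 -> completed=3 acc=14633 shift=14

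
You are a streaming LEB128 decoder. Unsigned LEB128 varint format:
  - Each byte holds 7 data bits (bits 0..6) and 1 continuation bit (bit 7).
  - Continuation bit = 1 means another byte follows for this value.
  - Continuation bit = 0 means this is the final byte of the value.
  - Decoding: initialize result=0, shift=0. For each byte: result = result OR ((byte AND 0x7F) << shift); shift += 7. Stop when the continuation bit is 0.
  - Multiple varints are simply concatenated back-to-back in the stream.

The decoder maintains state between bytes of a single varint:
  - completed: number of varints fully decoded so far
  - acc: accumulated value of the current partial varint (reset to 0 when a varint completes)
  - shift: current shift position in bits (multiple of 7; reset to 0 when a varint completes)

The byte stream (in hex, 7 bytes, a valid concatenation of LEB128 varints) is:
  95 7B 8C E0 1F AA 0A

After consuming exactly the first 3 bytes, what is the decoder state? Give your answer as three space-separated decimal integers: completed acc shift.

byte[0]=0x95 cont=1 payload=0x15: acc |= 21<<0 -> completed=0 acc=21 shift=7
byte[1]=0x7B cont=0 payload=0x7B: varint #1 complete (value=15765); reset -> completed=1 acc=0 shift=0
byte[2]=0x8C cont=1 payload=0x0C: acc |= 12<<0 -> completed=1 acc=12 shift=7

Answer: 1 12 7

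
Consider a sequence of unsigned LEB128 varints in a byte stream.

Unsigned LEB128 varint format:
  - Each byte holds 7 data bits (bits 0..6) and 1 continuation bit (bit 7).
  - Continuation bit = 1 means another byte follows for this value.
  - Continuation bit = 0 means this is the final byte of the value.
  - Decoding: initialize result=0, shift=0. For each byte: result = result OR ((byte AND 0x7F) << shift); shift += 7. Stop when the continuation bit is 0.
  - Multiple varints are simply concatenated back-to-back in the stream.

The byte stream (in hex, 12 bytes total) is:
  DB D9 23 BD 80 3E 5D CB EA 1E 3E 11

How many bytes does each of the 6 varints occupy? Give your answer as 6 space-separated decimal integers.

  byte[0]=0xDB cont=1 payload=0x5B=91: acc |= 91<<0 -> acc=91 shift=7
  byte[1]=0xD9 cont=1 payload=0x59=89: acc |= 89<<7 -> acc=11483 shift=14
  byte[2]=0x23 cont=0 payload=0x23=35: acc |= 35<<14 -> acc=584923 shift=21 [end]
Varint 1: bytes[0:3] = DB D9 23 -> value 584923 (3 byte(s))
  byte[3]=0xBD cont=1 payload=0x3D=61: acc |= 61<<0 -> acc=61 shift=7
  byte[4]=0x80 cont=1 payload=0x00=0: acc |= 0<<7 -> acc=61 shift=14
  byte[5]=0x3E cont=0 payload=0x3E=62: acc |= 62<<14 -> acc=1015869 shift=21 [end]
Varint 2: bytes[3:6] = BD 80 3E -> value 1015869 (3 byte(s))
  byte[6]=0x5D cont=0 payload=0x5D=93: acc |= 93<<0 -> acc=93 shift=7 [end]
Varint 3: bytes[6:7] = 5D -> value 93 (1 byte(s))
  byte[7]=0xCB cont=1 payload=0x4B=75: acc |= 75<<0 -> acc=75 shift=7
  byte[8]=0xEA cont=1 payload=0x6A=106: acc |= 106<<7 -> acc=13643 shift=14
  byte[9]=0x1E cont=0 payload=0x1E=30: acc |= 30<<14 -> acc=505163 shift=21 [end]
Varint 4: bytes[7:10] = CB EA 1E -> value 505163 (3 byte(s))
  byte[10]=0x3E cont=0 payload=0x3E=62: acc |= 62<<0 -> acc=62 shift=7 [end]
Varint 5: bytes[10:11] = 3E -> value 62 (1 byte(s))
  byte[11]=0x11 cont=0 payload=0x11=17: acc |= 17<<0 -> acc=17 shift=7 [end]
Varint 6: bytes[11:12] = 11 -> value 17 (1 byte(s))

Answer: 3 3 1 3 1 1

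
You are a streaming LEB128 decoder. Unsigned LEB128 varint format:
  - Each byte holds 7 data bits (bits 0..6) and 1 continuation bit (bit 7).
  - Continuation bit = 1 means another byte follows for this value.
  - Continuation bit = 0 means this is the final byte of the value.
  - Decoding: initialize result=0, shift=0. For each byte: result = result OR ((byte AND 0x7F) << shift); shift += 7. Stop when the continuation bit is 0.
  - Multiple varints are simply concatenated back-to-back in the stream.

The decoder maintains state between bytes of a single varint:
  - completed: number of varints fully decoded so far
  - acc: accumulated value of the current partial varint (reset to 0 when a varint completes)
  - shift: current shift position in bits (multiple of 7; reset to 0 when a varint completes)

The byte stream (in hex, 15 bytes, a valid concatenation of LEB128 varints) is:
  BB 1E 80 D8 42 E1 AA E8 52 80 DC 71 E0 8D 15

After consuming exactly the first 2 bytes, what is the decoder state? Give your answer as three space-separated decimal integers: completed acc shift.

byte[0]=0xBB cont=1 payload=0x3B: acc |= 59<<0 -> completed=0 acc=59 shift=7
byte[1]=0x1E cont=0 payload=0x1E: varint #1 complete (value=3899); reset -> completed=1 acc=0 shift=0

Answer: 1 0 0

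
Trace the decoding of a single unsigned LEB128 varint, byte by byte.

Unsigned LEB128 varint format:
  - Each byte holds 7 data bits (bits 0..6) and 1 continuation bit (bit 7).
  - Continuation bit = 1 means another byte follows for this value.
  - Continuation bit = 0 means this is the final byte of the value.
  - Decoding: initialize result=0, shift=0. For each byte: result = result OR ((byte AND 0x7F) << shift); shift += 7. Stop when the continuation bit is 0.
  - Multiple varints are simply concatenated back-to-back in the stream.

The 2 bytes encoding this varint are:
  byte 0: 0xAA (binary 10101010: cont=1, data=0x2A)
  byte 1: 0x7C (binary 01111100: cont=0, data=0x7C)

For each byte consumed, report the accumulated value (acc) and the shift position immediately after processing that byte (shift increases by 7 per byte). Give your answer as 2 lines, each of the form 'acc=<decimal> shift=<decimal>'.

Answer: acc=42 shift=7
acc=15914 shift=14

Derivation:
byte 0=0xAA: payload=0x2A=42, contrib = 42<<0 = 42; acc -> 42, shift -> 7
byte 1=0x7C: payload=0x7C=124, contrib = 124<<7 = 15872; acc -> 15914, shift -> 14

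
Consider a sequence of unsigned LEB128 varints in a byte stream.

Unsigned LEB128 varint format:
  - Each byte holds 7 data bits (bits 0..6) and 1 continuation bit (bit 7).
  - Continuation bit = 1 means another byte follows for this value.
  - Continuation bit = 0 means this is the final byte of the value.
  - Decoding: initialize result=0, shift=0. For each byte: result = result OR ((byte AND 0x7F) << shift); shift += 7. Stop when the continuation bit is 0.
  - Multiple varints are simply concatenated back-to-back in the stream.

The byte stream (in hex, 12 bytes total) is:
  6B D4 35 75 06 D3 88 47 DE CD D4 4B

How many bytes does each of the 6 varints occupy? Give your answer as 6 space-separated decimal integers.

Answer: 1 2 1 1 3 4

Derivation:
  byte[0]=0x6B cont=0 payload=0x6B=107: acc |= 107<<0 -> acc=107 shift=7 [end]
Varint 1: bytes[0:1] = 6B -> value 107 (1 byte(s))
  byte[1]=0xD4 cont=1 payload=0x54=84: acc |= 84<<0 -> acc=84 shift=7
  byte[2]=0x35 cont=0 payload=0x35=53: acc |= 53<<7 -> acc=6868 shift=14 [end]
Varint 2: bytes[1:3] = D4 35 -> value 6868 (2 byte(s))
  byte[3]=0x75 cont=0 payload=0x75=117: acc |= 117<<0 -> acc=117 shift=7 [end]
Varint 3: bytes[3:4] = 75 -> value 117 (1 byte(s))
  byte[4]=0x06 cont=0 payload=0x06=6: acc |= 6<<0 -> acc=6 shift=7 [end]
Varint 4: bytes[4:5] = 06 -> value 6 (1 byte(s))
  byte[5]=0xD3 cont=1 payload=0x53=83: acc |= 83<<0 -> acc=83 shift=7
  byte[6]=0x88 cont=1 payload=0x08=8: acc |= 8<<7 -> acc=1107 shift=14
  byte[7]=0x47 cont=0 payload=0x47=71: acc |= 71<<14 -> acc=1164371 shift=21 [end]
Varint 5: bytes[5:8] = D3 88 47 -> value 1164371 (3 byte(s))
  byte[8]=0xDE cont=1 payload=0x5E=94: acc |= 94<<0 -> acc=94 shift=7
  byte[9]=0xCD cont=1 payload=0x4D=77: acc |= 77<<7 -> acc=9950 shift=14
  byte[10]=0xD4 cont=1 payload=0x54=84: acc |= 84<<14 -> acc=1386206 shift=21
  byte[11]=0x4B cont=0 payload=0x4B=75: acc |= 75<<21 -> acc=158672606 shift=28 [end]
Varint 6: bytes[8:12] = DE CD D4 4B -> value 158672606 (4 byte(s))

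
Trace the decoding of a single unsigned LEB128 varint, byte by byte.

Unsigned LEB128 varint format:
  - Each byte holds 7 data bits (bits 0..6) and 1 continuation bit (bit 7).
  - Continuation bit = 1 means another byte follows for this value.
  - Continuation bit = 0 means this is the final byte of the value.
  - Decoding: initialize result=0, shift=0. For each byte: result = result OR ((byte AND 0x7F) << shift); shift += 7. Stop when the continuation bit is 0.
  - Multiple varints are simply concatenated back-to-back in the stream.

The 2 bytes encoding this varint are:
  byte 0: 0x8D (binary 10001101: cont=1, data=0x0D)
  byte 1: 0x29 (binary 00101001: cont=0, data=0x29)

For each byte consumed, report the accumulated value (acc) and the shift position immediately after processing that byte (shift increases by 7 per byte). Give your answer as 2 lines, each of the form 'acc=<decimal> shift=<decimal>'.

Answer: acc=13 shift=7
acc=5261 shift=14

Derivation:
byte 0=0x8D: payload=0x0D=13, contrib = 13<<0 = 13; acc -> 13, shift -> 7
byte 1=0x29: payload=0x29=41, contrib = 41<<7 = 5248; acc -> 5261, shift -> 14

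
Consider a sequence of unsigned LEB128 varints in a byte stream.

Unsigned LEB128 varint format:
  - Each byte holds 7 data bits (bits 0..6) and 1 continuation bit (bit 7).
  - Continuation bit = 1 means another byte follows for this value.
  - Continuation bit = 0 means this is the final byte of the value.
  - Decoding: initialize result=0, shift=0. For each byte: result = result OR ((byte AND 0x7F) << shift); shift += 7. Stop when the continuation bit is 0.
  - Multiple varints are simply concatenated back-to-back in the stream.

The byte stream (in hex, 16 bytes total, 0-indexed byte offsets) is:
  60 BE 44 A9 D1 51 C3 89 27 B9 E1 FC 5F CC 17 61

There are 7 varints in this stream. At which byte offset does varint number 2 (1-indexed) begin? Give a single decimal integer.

  byte[0]=0x60 cont=0 payload=0x60=96: acc |= 96<<0 -> acc=96 shift=7 [end]
Varint 1: bytes[0:1] = 60 -> value 96 (1 byte(s))
  byte[1]=0xBE cont=1 payload=0x3E=62: acc |= 62<<0 -> acc=62 shift=7
  byte[2]=0x44 cont=0 payload=0x44=68: acc |= 68<<7 -> acc=8766 shift=14 [end]
Varint 2: bytes[1:3] = BE 44 -> value 8766 (2 byte(s))
  byte[3]=0xA9 cont=1 payload=0x29=41: acc |= 41<<0 -> acc=41 shift=7
  byte[4]=0xD1 cont=1 payload=0x51=81: acc |= 81<<7 -> acc=10409 shift=14
  byte[5]=0x51 cont=0 payload=0x51=81: acc |= 81<<14 -> acc=1337513 shift=21 [end]
Varint 3: bytes[3:6] = A9 D1 51 -> value 1337513 (3 byte(s))
  byte[6]=0xC3 cont=1 payload=0x43=67: acc |= 67<<0 -> acc=67 shift=7
  byte[7]=0x89 cont=1 payload=0x09=9: acc |= 9<<7 -> acc=1219 shift=14
  byte[8]=0x27 cont=0 payload=0x27=39: acc |= 39<<14 -> acc=640195 shift=21 [end]
Varint 4: bytes[6:9] = C3 89 27 -> value 640195 (3 byte(s))
  byte[9]=0xB9 cont=1 payload=0x39=57: acc |= 57<<0 -> acc=57 shift=7
  byte[10]=0xE1 cont=1 payload=0x61=97: acc |= 97<<7 -> acc=12473 shift=14
  byte[11]=0xFC cont=1 payload=0x7C=124: acc |= 124<<14 -> acc=2044089 shift=21
  byte[12]=0x5F cont=0 payload=0x5F=95: acc |= 95<<21 -> acc=201273529 shift=28 [end]
Varint 5: bytes[9:13] = B9 E1 FC 5F -> value 201273529 (4 byte(s))
  byte[13]=0xCC cont=1 payload=0x4C=76: acc |= 76<<0 -> acc=76 shift=7
  byte[14]=0x17 cont=0 payload=0x17=23: acc |= 23<<7 -> acc=3020 shift=14 [end]
Varint 6: bytes[13:15] = CC 17 -> value 3020 (2 byte(s))
  byte[15]=0x61 cont=0 payload=0x61=97: acc |= 97<<0 -> acc=97 shift=7 [end]
Varint 7: bytes[15:16] = 61 -> value 97 (1 byte(s))

Answer: 1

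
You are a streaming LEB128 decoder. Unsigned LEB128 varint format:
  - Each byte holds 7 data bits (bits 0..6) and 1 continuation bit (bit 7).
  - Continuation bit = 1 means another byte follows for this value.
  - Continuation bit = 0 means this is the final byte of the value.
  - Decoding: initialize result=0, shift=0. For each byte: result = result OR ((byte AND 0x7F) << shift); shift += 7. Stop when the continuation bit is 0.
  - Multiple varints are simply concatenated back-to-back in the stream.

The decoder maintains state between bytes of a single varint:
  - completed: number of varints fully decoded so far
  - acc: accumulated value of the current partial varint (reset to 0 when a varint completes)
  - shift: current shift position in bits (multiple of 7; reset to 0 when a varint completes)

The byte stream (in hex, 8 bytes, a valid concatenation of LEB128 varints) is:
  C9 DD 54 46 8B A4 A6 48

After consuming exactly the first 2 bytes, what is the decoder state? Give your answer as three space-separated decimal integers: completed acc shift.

byte[0]=0xC9 cont=1 payload=0x49: acc |= 73<<0 -> completed=0 acc=73 shift=7
byte[1]=0xDD cont=1 payload=0x5D: acc |= 93<<7 -> completed=0 acc=11977 shift=14

Answer: 0 11977 14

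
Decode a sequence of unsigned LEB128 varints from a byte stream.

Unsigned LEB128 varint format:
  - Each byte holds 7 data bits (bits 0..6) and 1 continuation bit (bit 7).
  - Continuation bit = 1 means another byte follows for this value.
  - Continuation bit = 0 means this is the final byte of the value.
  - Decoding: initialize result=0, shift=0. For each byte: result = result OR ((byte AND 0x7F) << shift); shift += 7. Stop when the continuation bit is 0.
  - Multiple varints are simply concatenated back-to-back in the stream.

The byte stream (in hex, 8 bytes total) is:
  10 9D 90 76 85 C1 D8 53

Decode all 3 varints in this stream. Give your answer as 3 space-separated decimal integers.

Answer: 16 1935389 175513733

Derivation:
  byte[0]=0x10 cont=0 payload=0x10=16: acc |= 16<<0 -> acc=16 shift=7 [end]
Varint 1: bytes[0:1] = 10 -> value 16 (1 byte(s))
  byte[1]=0x9D cont=1 payload=0x1D=29: acc |= 29<<0 -> acc=29 shift=7
  byte[2]=0x90 cont=1 payload=0x10=16: acc |= 16<<7 -> acc=2077 shift=14
  byte[3]=0x76 cont=0 payload=0x76=118: acc |= 118<<14 -> acc=1935389 shift=21 [end]
Varint 2: bytes[1:4] = 9D 90 76 -> value 1935389 (3 byte(s))
  byte[4]=0x85 cont=1 payload=0x05=5: acc |= 5<<0 -> acc=5 shift=7
  byte[5]=0xC1 cont=1 payload=0x41=65: acc |= 65<<7 -> acc=8325 shift=14
  byte[6]=0xD8 cont=1 payload=0x58=88: acc |= 88<<14 -> acc=1450117 shift=21
  byte[7]=0x53 cont=0 payload=0x53=83: acc |= 83<<21 -> acc=175513733 shift=28 [end]
Varint 3: bytes[4:8] = 85 C1 D8 53 -> value 175513733 (4 byte(s))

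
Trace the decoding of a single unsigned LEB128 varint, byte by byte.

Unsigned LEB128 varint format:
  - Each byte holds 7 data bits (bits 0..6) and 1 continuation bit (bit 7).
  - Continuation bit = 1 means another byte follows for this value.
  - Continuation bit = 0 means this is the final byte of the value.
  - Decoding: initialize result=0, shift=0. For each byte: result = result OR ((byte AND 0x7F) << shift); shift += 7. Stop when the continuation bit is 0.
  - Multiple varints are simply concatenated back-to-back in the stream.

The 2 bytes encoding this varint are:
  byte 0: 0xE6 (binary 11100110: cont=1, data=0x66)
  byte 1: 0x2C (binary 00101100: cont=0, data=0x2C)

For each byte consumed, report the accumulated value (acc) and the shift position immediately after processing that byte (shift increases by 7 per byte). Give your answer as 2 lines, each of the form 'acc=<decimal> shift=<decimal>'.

Answer: acc=102 shift=7
acc=5734 shift=14

Derivation:
byte 0=0xE6: payload=0x66=102, contrib = 102<<0 = 102; acc -> 102, shift -> 7
byte 1=0x2C: payload=0x2C=44, contrib = 44<<7 = 5632; acc -> 5734, shift -> 14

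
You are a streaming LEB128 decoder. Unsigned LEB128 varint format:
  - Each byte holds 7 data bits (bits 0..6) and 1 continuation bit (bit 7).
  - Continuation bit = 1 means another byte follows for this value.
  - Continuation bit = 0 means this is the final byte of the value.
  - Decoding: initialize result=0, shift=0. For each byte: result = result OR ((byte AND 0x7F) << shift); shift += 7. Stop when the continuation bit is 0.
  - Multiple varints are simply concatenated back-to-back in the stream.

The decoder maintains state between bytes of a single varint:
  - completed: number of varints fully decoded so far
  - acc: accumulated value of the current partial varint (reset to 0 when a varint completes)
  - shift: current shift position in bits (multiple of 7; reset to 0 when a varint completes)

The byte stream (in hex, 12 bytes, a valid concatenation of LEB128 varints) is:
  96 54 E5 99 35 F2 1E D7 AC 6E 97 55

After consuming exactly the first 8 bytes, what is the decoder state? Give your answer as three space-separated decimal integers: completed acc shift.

byte[0]=0x96 cont=1 payload=0x16: acc |= 22<<0 -> completed=0 acc=22 shift=7
byte[1]=0x54 cont=0 payload=0x54: varint #1 complete (value=10774); reset -> completed=1 acc=0 shift=0
byte[2]=0xE5 cont=1 payload=0x65: acc |= 101<<0 -> completed=1 acc=101 shift=7
byte[3]=0x99 cont=1 payload=0x19: acc |= 25<<7 -> completed=1 acc=3301 shift=14
byte[4]=0x35 cont=0 payload=0x35: varint #2 complete (value=871653); reset -> completed=2 acc=0 shift=0
byte[5]=0xF2 cont=1 payload=0x72: acc |= 114<<0 -> completed=2 acc=114 shift=7
byte[6]=0x1E cont=0 payload=0x1E: varint #3 complete (value=3954); reset -> completed=3 acc=0 shift=0
byte[7]=0xD7 cont=1 payload=0x57: acc |= 87<<0 -> completed=3 acc=87 shift=7

Answer: 3 87 7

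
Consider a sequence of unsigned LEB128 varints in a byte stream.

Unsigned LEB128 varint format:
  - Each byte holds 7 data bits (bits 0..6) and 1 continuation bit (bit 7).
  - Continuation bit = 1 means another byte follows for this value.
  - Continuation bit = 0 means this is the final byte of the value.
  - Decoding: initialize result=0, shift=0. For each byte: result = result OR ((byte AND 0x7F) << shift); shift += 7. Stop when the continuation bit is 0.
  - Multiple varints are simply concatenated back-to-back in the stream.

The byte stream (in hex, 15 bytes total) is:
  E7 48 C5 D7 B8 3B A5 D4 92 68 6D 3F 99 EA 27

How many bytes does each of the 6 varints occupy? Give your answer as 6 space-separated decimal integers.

  byte[0]=0xE7 cont=1 payload=0x67=103: acc |= 103<<0 -> acc=103 shift=7
  byte[1]=0x48 cont=0 payload=0x48=72: acc |= 72<<7 -> acc=9319 shift=14 [end]
Varint 1: bytes[0:2] = E7 48 -> value 9319 (2 byte(s))
  byte[2]=0xC5 cont=1 payload=0x45=69: acc |= 69<<0 -> acc=69 shift=7
  byte[3]=0xD7 cont=1 payload=0x57=87: acc |= 87<<7 -> acc=11205 shift=14
  byte[4]=0xB8 cont=1 payload=0x38=56: acc |= 56<<14 -> acc=928709 shift=21
  byte[5]=0x3B cont=0 payload=0x3B=59: acc |= 59<<21 -> acc=124660677 shift=28 [end]
Varint 2: bytes[2:6] = C5 D7 B8 3B -> value 124660677 (4 byte(s))
  byte[6]=0xA5 cont=1 payload=0x25=37: acc |= 37<<0 -> acc=37 shift=7
  byte[7]=0xD4 cont=1 payload=0x54=84: acc |= 84<<7 -> acc=10789 shift=14
  byte[8]=0x92 cont=1 payload=0x12=18: acc |= 18<<14 -> acc=305701 shift=21
  byte[9]=0x68 cont=0 payload=0x68=104: acc |= 104<<21 -> acc=218409509 shift=28 [end]
Varint 3: bytes[6:10] = A5 D4 92 68 -> value 218409509 (4 byte(s))
  byte[10]=0x6D cont=0 payload=0x6D=109: acc |= 109<<0 -> acc=109 shift=7 [end]
Varint 4: bytes[10:11] = 6D -> value 109 (1 byte(s))
  byte[11]=0x3F cont=0 payload=0x3F=63: acc |= 63<<0 -> acc=63 shift=7 [end]
Varint 5: bytes[11:12] = 3F -> value 63 (1 byte(s))
  byte[12]=0x99 cont=1 payload=0x19=25: acc |= 25<<0 -> acc=25 shift=7
  byte[13]=0xEA cont=1 payload=0x6A=106: acc |= 106<<7 -> acc=13593 shift=14
  byte[14]=0x27 cont=0 payload=0x27=39: acc |= 39<<14 -> acc=652569 shift=21 [end]
Varint 6: bytes[12:15] = 99 EA 27 -> value 652569 (3 byte(s))

Answer: 2 4 4 1 1 3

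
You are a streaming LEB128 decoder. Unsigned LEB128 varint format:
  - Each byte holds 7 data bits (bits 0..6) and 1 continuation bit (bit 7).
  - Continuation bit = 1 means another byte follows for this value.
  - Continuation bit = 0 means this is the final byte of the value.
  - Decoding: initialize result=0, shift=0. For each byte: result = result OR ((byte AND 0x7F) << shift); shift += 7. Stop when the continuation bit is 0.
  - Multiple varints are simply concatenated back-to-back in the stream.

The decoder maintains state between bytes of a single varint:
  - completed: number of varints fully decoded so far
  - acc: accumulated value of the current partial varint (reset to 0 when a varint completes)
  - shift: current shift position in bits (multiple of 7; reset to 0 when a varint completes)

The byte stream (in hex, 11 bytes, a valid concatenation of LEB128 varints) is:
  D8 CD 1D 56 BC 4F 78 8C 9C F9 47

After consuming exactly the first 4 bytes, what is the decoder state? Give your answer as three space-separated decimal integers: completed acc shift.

Answer: 2 0 0

Derivation:
byte[0]=0xD8 cont=1 payload=0x58: acc |= 88<<0 -> completed=0 acc=88 shift=7
byte[1]=0xCD cont=1 payload=0x4D: acc |= 77<<7 -> completed=0 acc=9944 shift=14
byte[2]=0x1D cont=0 payload=0x1D: varint #1 complete (value=485080); reset -> completed=1 acc=0 shift=0
byte[3]=0x56 cont=0 payload=0x56: varint #2 complete (value=86); reset -> completed=2 acc=0 shift=0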